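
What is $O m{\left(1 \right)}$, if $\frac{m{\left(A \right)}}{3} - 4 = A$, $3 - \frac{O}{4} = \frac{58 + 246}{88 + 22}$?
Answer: $\frac{156}{11} \approx 14.182$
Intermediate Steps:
$O = \frac{52}{55}$ ($O = 12 - 4 \frac{58 + 246}{88 + 22} = 12 - 4 \cdot \frac{304}{110} = 12 - 4 \cdot 304 \cdot \frac{1}{110} = 12 - \frac{608}{55} = \frac{52}{55} \approx 0.94545$)
$m{\left(A \right)} = 12 + 3 A$
$O m{\left(1 \right)} = \frac{52 \left(12 + 3 \cdot 1\right)}{55} = \frac{52 \left(12 + 3\right)}{55} = \frac{52}{55} \cdot 15 = \frac{156}{11}$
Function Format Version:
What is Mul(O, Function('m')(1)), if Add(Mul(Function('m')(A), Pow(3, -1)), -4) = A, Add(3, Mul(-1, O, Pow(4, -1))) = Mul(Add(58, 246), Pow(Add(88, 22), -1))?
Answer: Rational(156, 11) ≈ 14.182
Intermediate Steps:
O = Rational(52, 55) (O = Add(12, Mul(-4, Mul(Add(58, 246), Pow(Add(88, 22), -1)))) = Add(12, Mul(-4, Mul(304, Pow(110, -1)))) = Add(12, Mul(-4, Mul(304, Rational(1, 110)))) = Add(12, Mul(-4, Rational(152, 55))) = Add(12, Rational(-608, 55)) = Rational(52, 55) ≈ 0.94545)
Function('m')(A) = Add(12, Mul(3, A))
Mul(O, Function('m')(1)) = Mul(Rational(52, 55), Add(12, Mul(3, 1))) = Mul(Rational(52, 55), Add(12, 3)) = Mul(Rational(52, 55), 15) = Rational(156, 11)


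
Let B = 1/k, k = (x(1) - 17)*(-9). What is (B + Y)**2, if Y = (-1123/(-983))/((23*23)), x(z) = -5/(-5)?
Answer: 464740794961/5607165359096064 ≈ 8.2883e-5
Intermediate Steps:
x(z) = 1 (x(z) = -5*(-1/5) = 1)
Y = 1123/520007 (Y = -1123*(-1/983)/529 = (1123/983)*(1/529) = 1123/520007 ≈ 0.0021596)
k = 144 (k = (1 - 17)*(-9) = -16*(-9) = 144)
B = 1/144 ≈ 0.0069444
(B + Y)**2 = (1/144 + 1123/520007)**2 = (681719/74881008)**2 = 464740794961/5607165359096064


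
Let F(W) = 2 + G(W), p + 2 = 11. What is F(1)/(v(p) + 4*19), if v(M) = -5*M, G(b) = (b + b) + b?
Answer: 5/31 ≈ 0.16129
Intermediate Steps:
p = 9 (p = -2 + 11 = 9)
G(b) = 3*b (G(b) = 2*b + b = 3*b)
F(W) = 2 + 3*W
F(1)/(v(p) + 4*19) = (2 + 3*1)/(-5*9 + 4*19) = (2 + 3)/(-45 + 76) = 5/31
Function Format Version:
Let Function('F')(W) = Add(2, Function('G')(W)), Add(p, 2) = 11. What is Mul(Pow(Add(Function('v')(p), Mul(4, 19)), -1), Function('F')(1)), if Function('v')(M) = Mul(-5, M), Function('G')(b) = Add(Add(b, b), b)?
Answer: Rational(5, 31) ≈ 0.16129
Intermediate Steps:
p = 9 (p = Add(-2, 11) = 9)
Function('G')(b) = Mul(3, b) (Function('G')(b) = Add(Mul(2, b), b) = Mul(3, b))
Function('F')(W) = Add(2, Mul(3, W))
Mul(Pow(Add(Function('v')(p), Mul(4, 19)), -1), Function('F')(1)) = Mul(Pow(Add(Mul(-5, 9), Mul(4, 19)), -1), Add(2, Mul(3, 1))) = Mul(Pow(Add(-45, 76), -1), Add(2, 3)) = Mul(Pow(31, -1), 5) = Mul(Rational(1, 31), 5) = Rational(5, 31)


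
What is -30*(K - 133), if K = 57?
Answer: 2280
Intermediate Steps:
-30*(K - 133) = -30*(57 - 133) = -30*(-76) = 2280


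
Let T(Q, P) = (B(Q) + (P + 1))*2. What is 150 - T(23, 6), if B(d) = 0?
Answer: 136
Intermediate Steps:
T(Q, P) = 2 + 2*P (T(Q, P) = (0 + (P + 1))*2 = (0 + (1 + P))*2 = (1 + P)*2 = 2 + 2*P)
150 - T(23, 6) = 150 - (2 + 2*6) = 150 - (2 + 12) = 150 - 1*14 = 150 - 14 = 136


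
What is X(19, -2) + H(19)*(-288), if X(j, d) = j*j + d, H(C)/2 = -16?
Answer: 9575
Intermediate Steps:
H(C) = -32 (H(C) = 2*(-16) = -32)
X(j, d) = d + j² (X(j, d) = j² + d = d + j²)
X(19, -2) + H(19)*(-288) = (-2 + 19²) - 32*(-288) = (-2 + 361) + 9216 = 359 + 9216 = 9575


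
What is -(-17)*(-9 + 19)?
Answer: 170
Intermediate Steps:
-(-17)*(-9 + 19) = -(-17)*10 = -1*(-170) = 170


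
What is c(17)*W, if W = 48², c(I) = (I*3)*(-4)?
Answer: -470016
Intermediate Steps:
c(I) = -12*I (c(I) = (3*I)*(-4) = -12*I)
W = 2304
c(17)*W = -12*17*2304 = -204*2304 = -470016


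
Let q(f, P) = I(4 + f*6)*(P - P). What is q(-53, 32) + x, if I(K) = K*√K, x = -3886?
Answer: -3886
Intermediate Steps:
I(K) = K^(3/2)
q(f, P) = 0 (q(f, P) = (4 + f*6)^(3/2)*(P - P) = (4 + 6*f)^(3/2)*0 = 0)
q(-53, 32) + x = 0 - 3886 = -3886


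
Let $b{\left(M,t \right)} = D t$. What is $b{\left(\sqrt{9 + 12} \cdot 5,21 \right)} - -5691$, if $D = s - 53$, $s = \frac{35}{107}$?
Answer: $\frac{490581}{107} \approx 4584.9$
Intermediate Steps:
$s = \frac{35}{107}$ ($s = 35 \cdot \frac{1}{107} = \frac{35}{107} \approx 0.3271$)
$D = - \frac{5636}{107}$ ($D = \frac{35}{107} - 53 = - \frac{5636}{107} \approx -52.673$)
$b{\left(M,t \right)} = - \frac{5636 t}{107}$
$b{\left(\sqrt{9 + 12} \cdot 5,21 \right)} - -5691 = \left(- \frac{5636}{107}\right) 21 - -5691 = - \frac{118356}{107} + \left(-3350 + 9041\right) = - \frac{118356}{107} + 5691 = \frac{490581}{107}$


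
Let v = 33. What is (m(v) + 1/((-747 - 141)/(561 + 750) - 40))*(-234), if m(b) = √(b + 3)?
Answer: -12427623/8888 ≈ -1398.2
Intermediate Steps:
m(b) = √(3 + b)
(m(v) + 1/((-747 - 141)/(561 + 750) - 40))*(-234) = (√(3 + 33) + 1/((-747 - 141)/(561 + 750) - 40))*(-234) = (√36 + 1/(-888/1311 - 40))*(-234) = (6 + 1/(-888*1/1311 - 40))*(-234) = (6 + 1/(-296/437 - 40))*(-234) = (6 + 1/(-17776/437))*(-234) = (6 - 437/17776)*(-234) = (106219/17776)*(-234) = -12427623/8888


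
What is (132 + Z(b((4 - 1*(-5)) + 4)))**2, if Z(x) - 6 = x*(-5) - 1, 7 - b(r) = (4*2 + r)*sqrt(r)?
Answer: 153729 + 21420*sqrt(13) ≈ 2.3096e+5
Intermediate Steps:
b(r) = 7 - sqrt(r)*(8 + r) (b(r) = 7 - (4*2 + r)*sqrt(r) = 7 - (8 + r)*sqrt(r) = 7 - sqrt(r)*(8 + r))
Z(x) = 5 - 5*x (Z(x) = 6 + (x*(-5) - 1) = 6 + (-5*x - 1) = 6 + (-1 - 5*x) = 5 - 5*x)
(132 + Z(b((4 - 1*(-5)) + 4)))**2 = (132 + (5 - 5*(7 - ((4 - 1*(-5)) + 4)**(3/2) - 8*sqrt((4 - 1*(-5)) + 4))))**2 = (132 + (5 - 5*(7 - ((4 + 5) + 4)**(3/2) - 8*sqrt((4 + 5) + 4))))**2 = (132 + (5 - 5*(7 - (9 + 4)**(3/2) - 8*sqrt(9 + 4))))**2 = (132 + (5 - 5*(7 - 13**(3/2) - 8*sqrt(13))))**2 = (132 + (5 - 5*(7 - 13*sqrt(13) - 8*sqrt(13))))**2 = (132 + (5 - 5*(7 - 21*sqrt(13))))**2 = (132 + (5 + (-35 + 105*sqrt(13))))**2 = (132 + (-30 + 105*sqrt(13)))**2 = (102 + 105*sqrt(13))**2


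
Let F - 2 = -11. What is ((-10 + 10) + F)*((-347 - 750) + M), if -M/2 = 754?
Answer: 23445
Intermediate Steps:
F = -9 (F = 2 - 11 = -9)
M = -1508 (M = -2*754 = -1508)
((-10 + 10) + F)*((-347 - 750) + M) = ((-10 + 10) - 9)*((-347 - 750) - 1508) = (0 - 9)*(-1097 - 1508) = -9*(-2605) = 23445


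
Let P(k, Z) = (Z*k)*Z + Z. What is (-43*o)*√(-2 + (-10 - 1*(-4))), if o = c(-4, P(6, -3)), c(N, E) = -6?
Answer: 516*I*√2 ≈ 729.73*I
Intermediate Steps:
P(k, Z) = Z + k*Z² (P(k, Z) = k*Z² + Z = Z + k*Z²)
o = -6
(-43*o)*√(-2 + (-10 - 1*(-4))) = (-43*(-6))*√(-2 + (-10 - 1*(-4))) = 258*√(-2 + (-10 + 4)) = 258*√(-2 - 6) = 258*√(-8) = 258*(2*I*√2) = 516*I*√2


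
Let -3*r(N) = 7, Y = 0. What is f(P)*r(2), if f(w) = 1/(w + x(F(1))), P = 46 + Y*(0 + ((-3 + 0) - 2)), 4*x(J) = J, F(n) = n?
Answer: -28/555 ≈ -0.050450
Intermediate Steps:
x(J) = J/4
r(N) = -7/3 (r(N) = -⅓*7 = -7/3)
P = 46 (P = 46 + 0*(0 + ((-3 + 0) - 2)) = 46 + 0*(0 + (-3 - 2)) = 46 + 0*(0 - 5) = 46 + 0*(-5) = 46 + 0 = 46)
f(w) = 1/(¼ + w) (f(w) = 1/(w + (¼)*1) = 1/(w + ¼) = 1/(¼ + w))
f(P)*r(2) = (4/(1 + 4*46))*(-7/3) = (4/(1 + 184))*(-7/3) = (4/185)*(-7/3) = -28/555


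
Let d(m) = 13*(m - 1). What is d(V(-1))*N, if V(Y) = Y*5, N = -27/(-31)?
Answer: -2106/31 ≈ -67.935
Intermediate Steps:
N = 27/31 (N = -27*(-1/31) = 27/31 ≈ 0.87097)
V(Y) = 5*Y
d(m) = -13 + 13*m (d(m) = 13*(-1 + m) = -13 + 13*m)
d(V(-1))*N = (-13 + 13*(5*(-1)))*(27/31) = (-13 + 13*(-5))*(27/31) = (-13 - 65)*(27/31) = -78*27/31 = -2106/31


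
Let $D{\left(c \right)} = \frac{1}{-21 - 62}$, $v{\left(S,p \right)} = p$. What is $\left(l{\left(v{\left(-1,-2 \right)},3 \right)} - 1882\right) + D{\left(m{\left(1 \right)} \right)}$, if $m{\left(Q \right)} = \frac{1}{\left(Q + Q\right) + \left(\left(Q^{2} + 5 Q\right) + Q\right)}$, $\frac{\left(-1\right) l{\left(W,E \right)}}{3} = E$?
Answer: $- \frac{156954}{83} \approx -1891.0$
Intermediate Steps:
$l{\left(W,E \right)} = - 3 E$
$m{\left(Q \right)} = \frac{1}{Q^{2} + 8 Q}$ ($m{\left(Q \right)} = \frac{1}{2 Q + \left(Q^{2} + 6 Q\right)} = \frac{1}{Q^{2} + 8 Q}$)
$D{\left(c \right)} = - \frac{1}{83}$ ($D{\left(c \right)} = \frac{1}{-83} = - \frac{1}{83}$)
$\left(l{\left(v{\left(-1,-2 \right)},3 \right)} - 1882\right) + D{\left(m{\left(1 \right)} \right)} = \left(\left(-3\right) 3 - 1882\right) - \frac{1}{83} = \left(-9 - 1882\right) - \frac{1}{83} = -1891 - \frac{1}{83} = - \frac{156954}{83}$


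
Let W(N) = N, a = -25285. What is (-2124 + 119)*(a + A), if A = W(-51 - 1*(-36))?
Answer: 50726500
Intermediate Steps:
A = -15 (A = -51 - 1*(-36) = -51 + 36 = -15)
(-2124 + 119)*(a + A) = (-2124 + 119)*(-25285 - 15) = -2005*(-25300) = 50726500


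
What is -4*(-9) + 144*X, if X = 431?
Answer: 62100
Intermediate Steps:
-4*(-9) + 144*X = -4*(-9) + 144*431 = 36 + 62064 = 62100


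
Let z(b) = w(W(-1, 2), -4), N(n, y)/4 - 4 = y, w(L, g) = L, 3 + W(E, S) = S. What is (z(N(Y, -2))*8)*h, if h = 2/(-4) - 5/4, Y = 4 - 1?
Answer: 14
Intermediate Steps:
W(E, S) = -3 + S
Y = 3
N(n, y) = 16 + 4*y
z(b) = -1 (z(b) = -3 + 2 = -1)
h = -7/4 (h = 2*(-1/4) - 5*1/4 = -1/2 - 5/4 = -7/4 ≈ -1.7500)
(z(N(Y, -2))*8)*h = -1*8*(-7/4) = -8*(-7/4) = 14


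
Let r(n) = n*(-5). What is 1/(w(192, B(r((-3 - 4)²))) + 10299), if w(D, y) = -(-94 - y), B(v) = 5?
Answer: 1/10398 ≈ 9.6172e-5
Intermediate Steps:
r(n) = -5*n
w(D, y) = 94 + y
1/(w(192, B(r((-3 - 4)²))) + 10299) = 1/((94 + 5) + 10299) = 1/(99 + 10299) = 1/10398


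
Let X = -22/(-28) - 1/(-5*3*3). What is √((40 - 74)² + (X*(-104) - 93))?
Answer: √10793195/105 ≈ 31.289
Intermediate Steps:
X = 509/630 (X = -22*(-1/28) - 1/((-15*3)) = 11/14 - 1/(-45) = 11/14 - 1*(-1/45) = 11/14 + 1/45 = 509/630 ≈ 0.80794)
√((40 - 74)² + (X*(-104) - 93)) = √((40 - 74)² + ((509/630)*(-104) - 93)) = √((-34)² + (-26468/315 - 93)) = √(1156 - 55763/315) = √(308377/315) = √10793195/105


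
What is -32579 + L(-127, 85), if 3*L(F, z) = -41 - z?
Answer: -32621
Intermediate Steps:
L(F, z) = -41/3 - z/3 (L(F, z) = (-41 - z)/3 = -41/3 - z/3)
-32579 + L(-127, 85) = -32579 + (-41/3 - 1/3*85) = -32579 + (-41/3 - 85/3) = -32579 - 42 = -32621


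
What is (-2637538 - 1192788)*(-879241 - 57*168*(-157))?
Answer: -2390855016266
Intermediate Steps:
(-2637538 - 1192788)*(-879241 - 57*168*(-157)) = -3830326*(-879241 - 9576*(-157)) = -3830326*(-879241 + 1503432) = -3830326*624191 = -2390855016266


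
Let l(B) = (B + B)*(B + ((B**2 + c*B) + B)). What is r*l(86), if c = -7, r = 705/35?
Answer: 168939432/7 ≈ 2.4134e+7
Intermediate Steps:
r = 141/7 (r = 705*(1/35) = 141/7 ≈ 20.143)
l(B) = 2*B*(B**2 - 5*B) (l(B) = (B + B)*(B + ((B**2 - 7*B) + B)) = (2*B)*(B + (B**2 - 6*B)) = (2*B)*(B**2 - 5*B) = 2*B*(B**2 - 5*B))
r*l(86) = 141*(2*86**2*(-5 + 86))/7 = 141*(2*7396*81)/7 = (141/7)*1198152 = 168939432/7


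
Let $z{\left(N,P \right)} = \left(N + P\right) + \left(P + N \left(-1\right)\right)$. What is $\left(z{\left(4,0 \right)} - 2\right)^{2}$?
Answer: $4$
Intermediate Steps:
$z{\left(N,P \right)} = 2 P$ ($z{\left(N,P \right)} = \left(N + P\right) - \left(N - P\right) = 2 P$)
$\left(z{\left(4,0 \right)} - 2\right)^{2} = \left(2 \cdot 0 - 2\right)^{2} = \left(0 - 2\right)^{2} = \left(-2\right)^{2} = 4$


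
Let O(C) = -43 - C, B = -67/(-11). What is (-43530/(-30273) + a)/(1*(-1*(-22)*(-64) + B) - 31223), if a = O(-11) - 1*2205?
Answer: 248149627/3621397534 ≈ 0.068523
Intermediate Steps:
B = 67/11 (B = -67*(-1/11) = 67/11 ≈ 6.0909)
a = -2237 (a = (-43 - 1*(-11)) - 1*2205 = (-43 + 11) - 2205 = -32 - 2205 = -2237)
(-43530/(-30273) + a)/(1*(-1*(-22)*(-64) + B) - 31223) = (-43530/(-30273) - 2237)/(1*(-1*(-22)*(-64) + 67/11) - 31223) = (-43530*(-1/30273) - 2237)/(1*(22*(-64) + 67/11) - 31223) = (14510/10091 - 2237)/(1*(-1408 + 67/11) - 31223) = -22559057/(10091*(1*(-15421/11) - 31223)) = -22559057/(10091*(-15421/11 - 31223)) = -22559057/(10091*(-358874/11)) = -22559057/10091*(-11/358874) = 248149627/3621397534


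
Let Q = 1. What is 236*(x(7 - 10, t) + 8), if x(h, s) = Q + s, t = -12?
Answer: -708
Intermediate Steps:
x(h, s) = 1 + s
236*(x(7 - 10, t) + 8) = 236*((1 - 12) + 8) = 236*(-11 + 8) = 236*(-3) = -708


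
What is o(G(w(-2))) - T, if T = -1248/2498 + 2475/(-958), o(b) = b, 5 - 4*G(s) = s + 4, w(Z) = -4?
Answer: 10369489/2393084 ≈ 4.3331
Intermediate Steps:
G(s) = 1/4 - s/4 (G(s) = 5/4 - (s + 4)/4 = 5/4 - (4 + s)/4 = 5/4 + (-1 - s/4) = 1/4 - s/4)
T = -3689067/1196542 (T = -1248*1/2498 + 2475*(-1/958) = -624/1249 - 2475/958 = -3689067/1196542 ≈ -3.0831)
o(G(w(-2))) - T = (1/4 - 1/4*(-4)) - 1*(-3689067/1196542) = (1/4 + 1) + 3689067/1196542 = 5/4 + 3689067/1196542 = 10369489/2393084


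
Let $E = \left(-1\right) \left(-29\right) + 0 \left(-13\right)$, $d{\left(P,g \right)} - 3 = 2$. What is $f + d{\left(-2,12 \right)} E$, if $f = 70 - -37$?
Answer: $252$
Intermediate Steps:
$f = 107$ ($f = 70 + 37 = 107$)
$d{\left(P,g \right)} = 5$ ($d{\left(P,g \right)} = 3 + 2 = 5$)
$E = 29$ ($E = 29 + 0 = 29$)
$f + d{\left(-2,12 \right)} E = 107 + 5 \cdot 29 = 107 + 145 = 252$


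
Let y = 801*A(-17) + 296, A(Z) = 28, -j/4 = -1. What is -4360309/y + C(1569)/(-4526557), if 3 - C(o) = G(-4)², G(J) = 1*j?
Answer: -19737186930701/102861481268 ≈ -191.88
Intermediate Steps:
j = 4 (j = -4*(-1) = 4)
G(J) = 4 (G(J) = 1*4 = 4)
C(o) = -13 (C(o) = 3 - 1*4² = 3 - 1*16 = 3 - 16 = -13)
y = 22724 (y = 801*28 + 296 = 22428 + 296 = 22724)
-4360309/y + C(1569)/(-4526557) = -4360309/22724 - 13/(-4526557) = -4360309*1/22724 - 13*(-1/4526557) = -4360309/22724 + 13/4526557 = -19737186930701/102861481268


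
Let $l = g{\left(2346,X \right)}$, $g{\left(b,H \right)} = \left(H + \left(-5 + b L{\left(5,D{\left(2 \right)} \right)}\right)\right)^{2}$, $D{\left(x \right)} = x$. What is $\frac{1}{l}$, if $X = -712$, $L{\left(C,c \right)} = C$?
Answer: $\frac{1}{121286169} \approx 8.245 \cdot 10^{-9}$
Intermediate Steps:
$g{\left(b,H \right)} = \left(-5 + H + 5 b\right)^{2}$ ($g{\left(b,H \right)} = \left(H + \left(-5 + b 5\right)\right)^{2} = \left(H + \left(-5 + 5 b\right)\right)^{2} = \left(-5 + H + 5 b\right)^{2}$)
$l = 121286169$ ($l = \left(-5 - 712 + 5 \cdot 2346\right)^{2} = \left(-5 - 712 + 11730\right)^{2} = 11013^{2} = 121286169$)
$\frac{1}{l} = \frac{1}{121286169}$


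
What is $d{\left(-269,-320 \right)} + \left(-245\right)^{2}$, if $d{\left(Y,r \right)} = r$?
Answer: $59705$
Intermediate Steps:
$d{\left(-269,-320 \right)} + \left(-245\right)^{2} = -320 + \left(-245\right)^{2} = -320 + 60025 = 59705$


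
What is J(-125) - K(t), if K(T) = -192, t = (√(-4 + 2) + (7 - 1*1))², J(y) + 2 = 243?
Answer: 433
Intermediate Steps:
J(y) = 241 (J(y) = -2 + 243 = 241)
t = (6 + I*√2)² (t = (√(-2) + (7 - 1))² = (I*√2 + 6)² = (6 + I*√2)² ≈ 34.0 + 16.971*I)
J(-125) - K(t) = 241 - 1*(-192) = 241 + 192 = 433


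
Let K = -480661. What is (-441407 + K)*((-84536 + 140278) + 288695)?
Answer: -317594335716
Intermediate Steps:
(-441407 + K)*((-84536 + 140278) + 288695) = (-441407 - 480661)*((-84536 + 140278) + 288695) = -922068*(55742 + 288695) = -922068*344437 = -317594335716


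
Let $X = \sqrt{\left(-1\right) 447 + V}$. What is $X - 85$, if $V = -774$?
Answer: $-85 + i \sqrt{1221} \approx -85.0 + 34.943 i$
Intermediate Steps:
$X = i \sqrt{1221}$ ($X = \sqrt{\left(-1\right) 447 - 774} = \sqrt{-447 - 774} = \sqrt{-1221} = i \sqrt{1221} \approx 34.943 i$)
$X - 85 = i \sqrt{1221} - 85 = -85 + i \sqrt{1221}$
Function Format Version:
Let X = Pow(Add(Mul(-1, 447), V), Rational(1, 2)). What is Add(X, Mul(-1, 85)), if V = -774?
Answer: Add(-85, Mul(I, Pow(1221, Rational(1, 2)))) ≈ Add(-85.000, Mul(34.943, I))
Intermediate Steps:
X = Mul(I, Pow(1221, Rational(1, 2))) (X = Pow(Add(Mul(-1, 447), -774), Rational(1, 2)) = Pow(Add(-447, -774), Rational(1, 2)) = Pow(-1221, Rational(1, 2)) = Mul(I, Pow(1221, Rational(1, 2))) ≈ Mul(34.943, I))
Add(X, Mul(-1, 85)) = Add(Mul(I, Pow(1221, Rational(1, 2))), Mul(-1, 85)) = Add(Mul(I, Pow(1221, Rational(1, 2))), -85) = Add(-85, Mul(I, Pow(1221, Rational(1, 2))))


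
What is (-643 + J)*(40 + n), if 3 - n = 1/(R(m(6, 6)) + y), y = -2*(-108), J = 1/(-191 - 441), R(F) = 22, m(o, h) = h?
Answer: -4158455841/150416 ≈ -27646.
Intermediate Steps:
J = -1/632 (J = 1/(-632) = -1/632 ≈ -0.0015823)
y = 216
n = 713/238 (n = 3 - 1/(22 + 216) = 3 - 1/238 = 713/238 ≈ 2.9958)
(-643 + J)*(40 + n) = (-643 - 1/632)*(40 + 713/238) = -406377/632*10233/238 = -4158455841/150416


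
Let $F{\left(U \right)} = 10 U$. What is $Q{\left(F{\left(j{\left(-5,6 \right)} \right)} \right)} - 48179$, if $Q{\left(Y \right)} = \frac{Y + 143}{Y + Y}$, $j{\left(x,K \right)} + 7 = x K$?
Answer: $- \frac{35652233}{740} \approx -48179.0$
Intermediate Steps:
$j{\left(x,K \right)} = -7 + K x$ ($j{\left(x,K \right)} = -7 + x K = -7 + K x$)
$Q{\left(Y \right)} = \frac{143 + Y}{2 Y}$
$Q{\left(F{\left(j{\left(-5,6 \right)} \right)} \right)} - 48179 = \frac{143 + 10 \left(-7 + 6 \left(-5\right)\right)}{2 \cdot 10 \left(-7 + 6 \left(-5\right)\right)} - 48179 = \frac{143 + 10 \left(-7 - 30\right)}{2 \cdot 10 \left(-7 - 30\right)} - 48179 = \frac{143 + 10 \left(-37\right)}{2 \cdot 10 \left(-37\right)} - 48179 = \frac{143 - 370}{2 \left(-370\right)} - 48179 = \frac{1}{2} \left(- \frac{1}{370}\right) \left(-227\right) - 48179 = \frac{227}{740} - 48179 = - \frac{35652233}{740}$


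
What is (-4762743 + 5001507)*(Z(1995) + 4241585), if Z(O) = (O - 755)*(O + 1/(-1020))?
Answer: 27257662195924/17 ≈ 1.6034e+12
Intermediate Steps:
Z(O) = (-755 + O)*(-1/1020 + O) (Z(O) = (-755 + O)*(O - 1/1020) = (-755 + O)*(-1/1020 + O))
(-4762743 + 5001507)*(Z(1995) + 4241585) = (-4762743 + 5001507)*((151/204 + 1995² - 770101/1020*1995) + 4241585) = 238764*((151/204 + 3980025 - 102423433/68) + 4241585) = 238764*(126163738/51 + 4241585) = 238764*(342484573/51) = 27257662195924/17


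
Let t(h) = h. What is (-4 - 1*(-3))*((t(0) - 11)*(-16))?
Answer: -176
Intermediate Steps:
(-4 - 1*(-3))*((t(0) - 11)*(-16)) = (-4 - 1*(-3))*((0 - 11)*(-16)) = (-4 + 3)*(-11*(-16)) = -1*176 = -176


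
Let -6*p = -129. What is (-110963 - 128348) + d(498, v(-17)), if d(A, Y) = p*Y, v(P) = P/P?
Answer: -478579/2 ≈ -2.3929e+5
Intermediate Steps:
p = 43/2 (p = -⅙*(-129) = 43/2 ≈ 21.500)
v(P) = 1
d(A, Y) = 43*Y/2
(-110963 - 128348) + d(498, v(-17)) = (-110963 - 128348) + (43/2)*1 = -239311 + 43/2 = -478579/2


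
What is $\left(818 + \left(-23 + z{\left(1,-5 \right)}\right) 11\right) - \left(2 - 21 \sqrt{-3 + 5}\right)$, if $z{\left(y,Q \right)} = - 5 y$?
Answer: $508 + 21 \sqrt{2} \approx 537.7$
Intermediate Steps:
$\left(818 + \left(-23 + z{\left(1,-5 \right)}\right) 11\right) - \left(2 - 21 \sqrt{-3 + 5}\right) = \left(818 + \left(-23 - 5\right) 11\right) - \left(2 - 21 \sqrt{-3 + 5}\right) = \left(818 + \left(-23 - 5\right) 11\right) - \left(2 - 21 \sqrt{2}\right) = \left(818 - 308\right) - \left(2 - 21 \sqrt{2}\right) = 510 - \left(2 - 21 \sqrt{2}\right) = 508 + 21 \sqrt{2}$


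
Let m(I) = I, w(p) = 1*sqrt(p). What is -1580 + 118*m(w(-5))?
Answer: -1580 + 118*I*sqrt(5) ≈ -1580.0 + 263.86*I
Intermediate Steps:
w(p) = sqrt(p)
-1580 + 118*m(w(-5)) = -1580 + 118*sqrt(-5) = -1580 + 118*(I*sqrt(5)) = -1580 + 118*I*sqrt(5)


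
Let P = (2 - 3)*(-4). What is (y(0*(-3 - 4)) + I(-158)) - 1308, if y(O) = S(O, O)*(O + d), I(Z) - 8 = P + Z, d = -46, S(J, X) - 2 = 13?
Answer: -2144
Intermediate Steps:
S(J, X) = 15 (S(J, X) = 2 + 13 = 15)
P = 4 (P = -1*(-4) = 4)
I(Z) = 12 + Z (I(Z) = 8 + (4 + Z) = 12 + Z)
y(O) = -690 + 15*O (y(O) = 15*(O - 46) = 15*(-46 + O) = -690 + 15*O)
(y(0*(-3 - 4)) + I(-158)) - 1308 = ((-690 + 15*(0*(-3 - 4))) + (12 - 158)) - 1308 = ((-690 + 15*(0*(-7))) - 146) - 1308 = ((-690 + 15*0) - 146) - 1308 = ((-690 + 0) - 146) - 1308 = (-690 - 146) - 1308 = -836 - 1308 = -2144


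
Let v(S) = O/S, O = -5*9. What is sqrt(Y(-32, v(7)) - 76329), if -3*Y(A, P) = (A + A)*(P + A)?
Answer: 5*I*sqrt(1360905)/21 ≈ 277.76*I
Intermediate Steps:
O = -45
v(S) = -45/S
Y(A, P) = -2*A*(A + P)/3 (Y(A, P) = -(A + A)*(P + A)/3 = -2*A*(A + P)/3)
sqrt(Y(-32, v(7)) - 76329) = sqrt(-2/3*(-32)*(-32 - 45/7) - 76329) = sqrt(-2/3*(-32)*(-269/7) - 76329) = sqrt(-17216/21 - 76329) = sqrt(-1620125/21) = 5*I*sqrt(1360905)/21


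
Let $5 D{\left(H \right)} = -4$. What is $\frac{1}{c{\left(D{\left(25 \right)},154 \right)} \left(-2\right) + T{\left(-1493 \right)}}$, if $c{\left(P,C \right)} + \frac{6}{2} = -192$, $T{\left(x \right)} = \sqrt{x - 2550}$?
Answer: $\frac{30}{12011} - \frac{i \sqrt{4043}}{156143} \approx 0.0024977 - 0.00040722 i$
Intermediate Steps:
$T{\left(x \right)} = \sqrt{-2550 + x}$
$D{\left(H \right)} = - \frac{4}{5}$ ($D{\left(H \right)} = \frac{1}{5} \left(-4\right) = - \frac{4}{5}$)
$c{\left(P,C \right)} = -195$ ($c{\left(P,C \right)} = -3 - 192 = -195$)
$\frac{1}{c{\left(D{\left(25 \right)},154 \right)} \left(-2\right) + T{\left(-1493 \right)}} = \frac{1}{\left(-195\right) \left(-2\right) + \sqrt{-2550 - 1493}} = \frac{1}{390 + \sqrt{-4043}} = \frac{1}{390 + i \sqrt{4043}}$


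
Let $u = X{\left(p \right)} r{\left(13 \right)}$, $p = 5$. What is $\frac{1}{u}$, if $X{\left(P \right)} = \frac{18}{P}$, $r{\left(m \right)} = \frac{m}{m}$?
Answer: $\frac{5}{18} \approx 0.27778$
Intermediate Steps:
$r{\left(m \right)} = 1$
$u = \frac{18}{5}$ ($u = \frac{18}{5} \cdot 1 = \frac{18}{5} \approx 3.6$)
$\frac{1}{u} = \frac{1}{\frac{18}{5}} = \frac{5}{18}$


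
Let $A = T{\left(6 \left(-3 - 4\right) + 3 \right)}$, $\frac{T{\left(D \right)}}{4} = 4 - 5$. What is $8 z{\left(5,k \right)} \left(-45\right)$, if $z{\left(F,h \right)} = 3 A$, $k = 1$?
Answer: $4320$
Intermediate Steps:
$T{\left(D \right)} = -4$ ($T{\left(D \right)} = 4 \left(4 - 5\right) = 4 \left(-1\right) = -4$)
$A = -4$
$z{\left(F,h \right)} = -12$ ($z{\left(F,h \right)} = 3 \left(-4\right) = -12$)
$8 z{\left(5,k \right)} \left(-45\right) = 8 \left(-12\right) \left(-45\right) = \left(-96\right) \left(-45\right) = 4320$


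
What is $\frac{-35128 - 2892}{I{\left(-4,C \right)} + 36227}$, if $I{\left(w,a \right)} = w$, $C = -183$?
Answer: $- \frac{38020}{36223} \approx -1.0496$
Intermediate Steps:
$\frac{-35128 - 2892}{I{\left(-4,C \right)} + 36227} = \frac{-35128 - 2892}{-4 + 36227} = \frac{-35128 - 2892}{36223} = \left(-38020\right) \frac{1}{36223} = - \frac{38020}{36223}$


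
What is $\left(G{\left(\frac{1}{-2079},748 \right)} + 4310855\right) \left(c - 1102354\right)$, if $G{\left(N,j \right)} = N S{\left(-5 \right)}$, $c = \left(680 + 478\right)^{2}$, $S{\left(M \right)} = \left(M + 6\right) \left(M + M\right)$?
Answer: $\frac{2138486661298550}{2079} \approx 1.0286 \cdot 10^{12}$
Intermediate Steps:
$S{\left(M \right)} = 2 M \left(6 + M\right)$ ($S{\left(M \right)} = \left(6 + M\right) 2 M = 2 M \left(6 + M\right)$)
$c = 1340964$ ($c = 1158^{2} = 1340964$)
$G{\left(N,j \right)} = - 10 N$ ($G{\left(N,j \right)} = N 2 \left(-5\right) \left(6 - 5\right) = N 2 \left(-5\right) 1 = N \left(-10\right) = - 10 N$)
$\left(G{\left(\frac{1}{-2079},748 \right)} + 4310855\right) \left(c - 1102354\right) = \left(- \frac{10}{-2079} + 4310855\right) \left(1340964 - 1102354\right) = \left(\left(-10\right) \left(- \frac{1}{2079}\right) + 4310855\right) 238610 = \left(\frac{10}{2079} + 4310855\right) 238610 = \frac{8962267555}{2079} \cdot 238610 = \frac{2138486661298550}{2079}$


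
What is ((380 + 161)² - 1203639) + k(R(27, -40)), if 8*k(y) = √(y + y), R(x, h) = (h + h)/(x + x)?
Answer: -910958 + I*√15/18 ≈ -9.1096e+5 + 0.21517*I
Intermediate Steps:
R(x, h) = h/x (R(x, h) = (2*h)/((2*x)) = (2*h)*(1/(2*x)) = h/x)
k(y) = √2*√y/8 (k(y) = √(y + y)/8 = √(2*y)/8 = (√2*√y)/8 = √2*√y/8)
((380 + 161)² - 1203639) + k(R(27, -40)) = ((380 + 161)² - 1203639) + √2*√(-40/27)/8 = (541² - 1203639) + √2*√(-40*1/27)/8 = (292681 - 1203639) + √2*√(-40/27)/8 = -910958 + √2*(2*I*√30/9)/8 = -910958 + I*√15/18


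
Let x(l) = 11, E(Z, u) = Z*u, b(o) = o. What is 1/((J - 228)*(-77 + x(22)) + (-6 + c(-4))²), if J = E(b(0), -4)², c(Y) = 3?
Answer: 1/15057 ≈ 6.6414e-5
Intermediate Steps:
J = 0 (J = (0*(-4))² = 0² = 0)
1/((J - 228)*(-77 + x(22)) + (-6 + c(-4))²) = 1/((0 - 228)*(-77 + 11) + (-6 + 3)²) = 1/(-228*(-66) + (-3)²) = 1/(15048 + 9) = 1/15057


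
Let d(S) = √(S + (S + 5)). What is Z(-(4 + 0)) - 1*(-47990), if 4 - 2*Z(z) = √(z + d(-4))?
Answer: 47992 - √(-4 + I*√3)/2 ≈ 47992.0 - 1.0222*I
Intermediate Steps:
d(S) = √(5 + 2*S) (d(S) = √(S + (5 + S)) = √(5 + 2*S))
Z(z) = 2 - √(z + I*√3)/2 (Z(z) = 2 - √(z + √(5 + 2*(-4)))/2 = 2 - √(z + √(5 - 8))/2 = 2 - √(z + √(-3))/2 = 2 - √(z + I*√3)/2)
Z(-(4 + 0)) - 1*(-47990) = (2 - √(-(4 + 0) + I*√3)/2) - 1*(-47990) = (2 - √(-1*4 + I*√3)/2) + 47990 = (2 - √(-4 + I*√3)/2) + 47990 = 47992 - √(-4 + I*√3)/2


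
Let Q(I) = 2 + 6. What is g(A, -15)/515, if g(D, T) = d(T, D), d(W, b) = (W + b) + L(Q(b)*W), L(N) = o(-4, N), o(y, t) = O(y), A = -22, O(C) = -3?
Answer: -8/103 ≈ -0.077670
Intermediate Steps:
o(y, t) = -3
Q(I) = 8
L(N) = -3
d(W, b) = -3 + W + b (d(W, b) = (W + b) - 3 = -3 + W + b)
g(D, T) = -3 + D + T (g(D, T) = -3 + T + D = -3 + D + T)
g(A, -15)/515 = (-3 - 22 - 15)/515 = -40*1/515 = -8/103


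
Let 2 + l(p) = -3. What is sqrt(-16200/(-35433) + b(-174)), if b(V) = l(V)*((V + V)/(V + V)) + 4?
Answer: I*sqrt(8413369)/3937 ≈ 0.73675*I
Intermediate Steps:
l(p) = -5 (l(p) = -2 - 3 = -5)
b(V) = -1 (b(V) = -5*(V + V)/(V + V) + 4 = -5*2*V/(2*V) + 4 = -5*2*V*1/(2*V) + 4 = -5*1 + 4 = -5 + 4 = -1)
sqrt(-16200/(-35433) + b(-174)) = sqrt(-16200/(-35433) - 1) = sqrt(-16200*(-1/35433) - 1) = sqrt(1800/3937 - 1) = sqrt(-2137/3937) = I*sqrt(8413369)/3937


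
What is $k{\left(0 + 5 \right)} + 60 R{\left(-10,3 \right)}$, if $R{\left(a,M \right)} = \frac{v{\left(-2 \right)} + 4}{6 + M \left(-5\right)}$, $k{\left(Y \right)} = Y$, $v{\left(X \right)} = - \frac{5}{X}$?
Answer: $- \frac{115}{3} \approx -38.333$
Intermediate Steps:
$R{\left(a,M \right)} = \frac{13}{2 \left(6 - 5 M\right)}$ ($R{\left(a,M \right)} = \frac{- \frac{5}{-2} + 4}{6 + M \left(-5\right)} = \frac{\left(-5\right) \left(- \frac{1}{2}\right) + 4}{6 - 5 M} = \frac{\frac{5}{2} + 4}{6 - 5 M} = \frac{13}{2 \left(6 - 5 M\right)}$)
$k{\left(0 + 5 \right)} + 60 R{\left(-10,3 \right)} = \left(0 + 5\right) + 60 \left(- \frac{13}{-12 + 10 \cdot 3}\right) = 5 + 60 \left(- \frac{13}{-12 + 30}\right) = 5 + 60 \left(- \frac{13}{18}\right) = 5 - \frac{130}{3} = - \frac{115}{3}$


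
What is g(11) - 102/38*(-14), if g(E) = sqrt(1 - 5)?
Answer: 714/19 + 2*I ≈ 37.579 + 2.0*I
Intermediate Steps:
g(E) = 2*I (g(E) = sqrt(-4) = 2*I)
g(11) - 102/38*(-14) = 2*I - 102/38*(-14) = 2*I - 102*1/38*(-14) = 2*I - 51/19*(-14) = 2*I + 714/19 = 714/19 + 2*I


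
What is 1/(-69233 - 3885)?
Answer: -1/73118 ≈ -1.3677e-5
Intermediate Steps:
1/(-69233 - 3885) = 1/(-73118) = -1/73118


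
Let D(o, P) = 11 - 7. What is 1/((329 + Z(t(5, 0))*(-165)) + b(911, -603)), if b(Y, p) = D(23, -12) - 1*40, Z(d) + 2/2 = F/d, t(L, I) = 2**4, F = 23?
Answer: 16/3533 ≈ 0.0045287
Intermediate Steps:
t(L, I) = 16
Z(d) = -1 + 23/d
D(o, P) = 4
b(Y, p) = -36 (b(Y, p) = 4 - 1*40 = 4 - 40 = -36)
1/((329 + Z(t(5, 0))*(-165)) + b(911, -603)) = 1/((329 + ((23 - 1*16)/16)*(-165)) - 36) = 1/((329 + ((23 - 16)/16)*(-165)) - 36) = 1/((329 + ((1/16)*7)*(-165)) - 36) = 1/((329 + (7/16)*(-165)) - 36) = 1/((329 - 1155/16) - 36) = 1/(4109/16 - 36) = 1/(3533/16) = 16/3533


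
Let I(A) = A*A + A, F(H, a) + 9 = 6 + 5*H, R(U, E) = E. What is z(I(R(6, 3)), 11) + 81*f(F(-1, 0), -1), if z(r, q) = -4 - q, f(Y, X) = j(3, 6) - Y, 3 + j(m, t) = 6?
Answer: 876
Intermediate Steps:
j(m, t) = 3 (j(m, t) = -3 + 6 = 3)
F(H, a) = -3 + 5*H (F(H, a) = -9 + (6 + 5*H) = -3 + 5*H)
f(Y, X) = 3 - Y
I(A) = A + A² (I(A) = A² + A = A + A²)
z(I(R(6, 3)), 11) + 81*f(F(-1, 0), -1) = (-4 - 1*11) + 81*(3 - (-3 + 5*(-1))) = (-4 - 11) + 81*(3 - (-3 - 5)) = -15 + 81*(3 - 1*(-8)) = -15 + 81*(3 + 8) = -15 + 81*11 = -15 + 891 = 876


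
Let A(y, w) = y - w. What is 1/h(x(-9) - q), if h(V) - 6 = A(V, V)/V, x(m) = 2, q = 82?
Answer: 1/6 ≈ 0.16667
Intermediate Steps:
h(V) = 6 (h(V) = 6 + (V - V)/V = 6 + 0/V = 6 + 0 = 6)
1/h(x(-9) - q) = 1/6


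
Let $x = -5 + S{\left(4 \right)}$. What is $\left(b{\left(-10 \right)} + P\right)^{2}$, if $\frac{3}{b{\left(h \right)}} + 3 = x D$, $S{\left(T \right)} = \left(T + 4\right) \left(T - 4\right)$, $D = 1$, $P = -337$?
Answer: $\frac{7284601}{64} \approx 1.1382 \cdot 10^{5}$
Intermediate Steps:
$S{\left(T \right)} = \left(-4 + T\right) \left(4 + T\right)$ ($S{\left(T \right)} = \left(4 + T\right) \left(-4 + T\right) = \left(-4 + T\right) \left(4 + T\right)$)
$x = -5$ ($x = -5 - \left(16 - 4^{2}\right) = -5 + \left(-16 + 16\right) = -5 + 0 = -5$)
$b{\left(h \right)} = - \frac{3}{8}$ ($b{\left(h \right)} = \frac{3}{-3 - 5} = \frac{3}{-8} = 3 \left(- \frac{1}{8}\right) = - \frac{3}{8}$)
$\left(b{\left(-10 \right)} + P\right)^{2} = \left(- \frac{3}{8} - 337\right)^{2} = \left(- \frac{2699}{8}\right)^{2} = \frac{7284601}{64}$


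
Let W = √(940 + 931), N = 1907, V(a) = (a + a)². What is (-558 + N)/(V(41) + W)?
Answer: 9070676/45210305 - 1349*√1871/45210305 ≈ 0.19934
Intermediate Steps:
V(a) = 4*a² (V(a) = (2*a)² = 4*a²)
W = √1871 ≈ 43.255
(-558 + N)/(V(41) + W) = (-558 + 1907)/(4*41² + √1871) = 1349/(4*1681 + √1871) = 1349/(6724 + √1871)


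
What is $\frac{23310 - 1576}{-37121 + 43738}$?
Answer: $\frac{21734}{6617} \approx 3.2846$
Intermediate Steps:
$\frac{23310 - 1576}{-37121 + 43738} = \frac{21734}{6617}$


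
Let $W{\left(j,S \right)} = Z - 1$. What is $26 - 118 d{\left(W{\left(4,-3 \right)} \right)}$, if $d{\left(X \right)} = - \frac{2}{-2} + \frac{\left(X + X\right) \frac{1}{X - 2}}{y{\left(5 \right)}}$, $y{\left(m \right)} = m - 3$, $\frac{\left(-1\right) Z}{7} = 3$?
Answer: $- \frac{1201}{6} \approx -200.17$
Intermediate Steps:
$Z = -21$ ($Z = \left(-7\right) 3 = -21$)
$y{\left(m \right)} = -3 + m$ ($y{\left(m \right)} = m - 3 = -3 + m$)
$W{\left(j,S \right)} = -22$ ($W{\left(j,S \right)} = -21 - 1 = -22$)
$d{\left(X \right)} = 1 + \frac{X}{-2 + X}$ ($d{\left(X \right)} = - \frac{2}{-2} + \frac{\left(X + X\right) \frac{1}{X - 2}}{-3 + 5} = \left(-2\right) \left(- \frac{1}{2}\right) + \frac{2 X \frac{1}{-2 + X}}{2} = 1 + \frac{2 X}{-2 + X} \frac{1}{2} = 1 + \frac{X}{-2 + X}$)
$26 - 118 d{\left(W{\left(4,-3 \right)} \right)} = 26 - 118 \frac{2 \left(-1 - 22\right)}{-2 - 22} = 26 - 118 \cdot 2 \frac{1}{-24} \left(-23\right) = 26 - 118 \cdot 2 \left(- \frac{1}{24}\right) \left(-23\right) = 26 - \frac{1357}{6} = - \frac{1201}{6}$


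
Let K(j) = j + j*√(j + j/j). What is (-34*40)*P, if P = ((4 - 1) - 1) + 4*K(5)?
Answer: -29920 - 27200*√6 ≈ -96546.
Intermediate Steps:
K(j) = j + j*√(1 + j) (K(j) = j + j*√(j + 1) = j + j*√(1 + j))
P = 22 + 20*√6 (P = ((4 - 1) - 1) + 4*(5*(1 + √(1 + 5))) = (3 - 1) + 4*(5*(1 + √6)) = 2 + 4*(5 + 5*√6) = 2 + (20 + 20*√6) = 22 + 20*√6 ≈ 70.990)
(-34*40)*P = (-34*40)*(22 + 20*√6) = -1360*(22 + 20*√6) = -29920 - 27200*√6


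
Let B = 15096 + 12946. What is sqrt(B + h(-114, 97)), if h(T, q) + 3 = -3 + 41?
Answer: 7*sqrt(573) ≈ 167.56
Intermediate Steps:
B = 28042
h(T, q) = 35 (h(T, q) = -3 + (-3 + 41) = -3 + 38 = 35)
sqrt(B + h(-114, 97)) = sqrt(28042 + 35) = sqrt(28077) = 7*sqrt(573)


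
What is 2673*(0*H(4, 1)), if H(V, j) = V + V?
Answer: 0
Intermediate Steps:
H(V, j) = 2*V
2673*(0*H(4, 1)) = 2673*(0*(2*4)) = 2673*(0*8) = 2673*0 = 0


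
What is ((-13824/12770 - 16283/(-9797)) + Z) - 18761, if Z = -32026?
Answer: -3176885875924/62553845 ≈ -50786.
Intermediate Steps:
((-13824/12770 - 16283/(-9797)) + Z) - 18761 = ((-13824/12770 - 16283/(-9797)) - 32026) - 18761 = ((-13824*1/12770 - 16283*(-1/9797)) - 32026) - 18761 = ((-6912/6385 + 16283/9797) - 32026) - 18761 = (36250091/62553845 - 32026) - 18761 = -2003313189879/62553845 - 18761 = -3176885875924/62553845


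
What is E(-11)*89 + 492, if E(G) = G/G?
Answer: 581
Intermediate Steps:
E(G) = 1
E(-11)*89 + 492 = 1*89 + 492 = 89 + 492 = 581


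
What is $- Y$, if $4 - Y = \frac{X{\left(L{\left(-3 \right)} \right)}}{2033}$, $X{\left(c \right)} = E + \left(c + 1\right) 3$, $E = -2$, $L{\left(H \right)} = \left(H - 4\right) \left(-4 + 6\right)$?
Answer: $- \frac{8173}{2033} \approx -4.0202$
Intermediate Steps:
$L{\left(H \right)} = -8 + 2 H$ ($L{\left(H \right)} = \left(-4 + H\right) 2 = -8 + 2 H$)
$X{\left(c \right)} = 1 + 3 c$ ($X{\left(c \right)} = -2 + \left(c + 1\right) 3 = -2 + \left(1 + c\right) 3 = -2 + \left(3 + 3 c\right) = 1 + 3 c$)
$Y = \frac{8173}{2033}$ ($Y = 4 - \frac{1 + 3 \left(-8 + 2 \left(-3\right)\right)}{2033} = 4 - \left(1 + 3 \left(-8 - 6\right)\right) \frac{1}{2033} = 4 - \left(1 + 3 \left(-14\right)\right) \frac{1}{2033} = 4 - \left(1 - 42\right) \frac{1}{2033} = 4 - \left(-41\right) \frac{1}{2033} = 4 - - \frac{41}{2033} = 4 + \frac{41}{2033} = \frac{8173}{2033} \approx 4.0202$)
$- Y = \left(-1\right) \frac{8173}{2033} = - \frac{8173}{2033}$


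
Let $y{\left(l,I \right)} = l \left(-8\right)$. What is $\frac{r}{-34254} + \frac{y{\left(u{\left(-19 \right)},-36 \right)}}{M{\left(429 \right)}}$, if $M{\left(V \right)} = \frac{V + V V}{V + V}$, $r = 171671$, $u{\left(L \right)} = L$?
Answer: $- \frac{31702657}{7364610} \approx -4.3047$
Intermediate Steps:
$y{\left(l,I \right)} = - 8 l$
$M{\left(V \right)} = \frac{V + V^{2}}{2 V}$
$\frac{r}{-34254} + \frac{y{\left(u{\left(-19 \right)},-36 \right)}}{M{\left(429 \right)}} = \frac{171671}{-34254} + \frac{\left(-8\right) \left(-19\right)}{\frac{1}{2} + \frac{1}{2} \cdot 429} = 171671 \left(- \frac{1}{34254}\right) + \frac{152}{\frac{1}{2} + \frac{429}{2}} = - \frac{171671}{34254} + \frac{152}{215} = - \frac{31702657}{7364610}$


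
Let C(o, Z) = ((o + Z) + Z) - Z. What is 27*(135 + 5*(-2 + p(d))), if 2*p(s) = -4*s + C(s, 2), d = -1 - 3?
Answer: 4320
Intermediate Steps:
d = -4
C(o, Z) = Z + o (C(o, Z) = ((Z + o) + Z) - Z = (o + 2*Z) - Z = Z + o)
p(s) = 1 - 3*s/2 (p(s) = (-4*s + (2 + s))/2 = (2 - 3*s)/2 = 1 - 3*s/2)
27*(135 + 5*(-2 + p(d))) = 27*(135 + 5*(-2 + (1 - 3/2*(-4)))) = 27*(135 + 5*(-2 + (1 + 6))) = 27*(135 + 5*(-2 + 7)) = 27*(135 + 5*5) = 27*(135 + 25) = 27*160 = 4320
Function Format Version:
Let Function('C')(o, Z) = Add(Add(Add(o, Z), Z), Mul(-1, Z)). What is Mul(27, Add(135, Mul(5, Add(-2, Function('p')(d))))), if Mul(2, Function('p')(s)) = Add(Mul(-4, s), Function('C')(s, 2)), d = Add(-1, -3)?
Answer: 4320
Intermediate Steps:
d = -4
Function('C')(o, Z) = Add(Z, o) (Function('C')(o, Z) = Add(Add(Add(Z, o), Z), Mul(-1, Z)) = Add(Add(o, Mul(2, Z)), Mul(-1, Z)) = Add(Z, o))
Function('p')(s) = Add(1, Mul(Rational(-3, 2), s)) (Function('p')(s) = Mul(Rational(1, 2), Add(Mul(-4, s), Add(2, s))) = Mul(Rational(1, 2), Add(2, Mul(-3, s))) = Add(1, Mul(Rational(-3, 2), s)))
Mul(27, Add(135, Mul(5, Add(-2, Function('p')(d))))) = Mul(27, Add(135, Mul(5, Add(-2, Add(1, Mul(Rational(-3, 2), -4)))))) = Mul(27, Add(135, Mul(5, Add(-2, Add(1, 6))))) = Mul(27, Add(135, Mul(5, Add(-2, 7)))) = Mul(27, Add(135, Mul(5, 5))) = Mul(27, Add(135, 25)) = Mul(27, 160) = 4320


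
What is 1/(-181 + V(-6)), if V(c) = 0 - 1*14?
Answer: -1/195 ≈ -0.0051282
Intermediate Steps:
V(c) = -14 (V(c) = 0 - 14 = -14)
1/(-181 + V(-6)) = 1/(-181 - 14) = 1/(-195) = -1/195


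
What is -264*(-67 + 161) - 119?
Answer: -24935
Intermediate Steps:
-264*(-67 + 161) - 119 = -264*94 - 119 = -24816 - 119 = -24935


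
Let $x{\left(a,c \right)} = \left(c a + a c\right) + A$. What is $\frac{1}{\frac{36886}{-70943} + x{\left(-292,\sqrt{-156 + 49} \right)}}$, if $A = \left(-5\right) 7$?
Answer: $- \frac{178768627213}{183672266811134889} + \frac{2939219001416 i \sqrt{107}}{183672266811134889} \approx -9.733 \cdot 10^{-7} + 0.00016553 i$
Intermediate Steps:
$A = -35$
$x{\left(a,c \right)} = -35 + 2 a c$ ($x{\left(a,c \right)} = \left(c a + a c\right) - 35 = \left(a c + a c\right) - 35 = 2 a c - 35 = -35 + 2 a c$)
$\frac{1}{\frac{36886}{-70943} + x{\left(-292,\sqrt{-156 + 49} \right)}} = \frac{1}{\frac{36886}{-70943} - \left(35 + 584 \sqrt{-156 + 49}\right)} = \frac{1}{36886 \left(- \frac{1}{70943}\right) - \left(35 + 584 \sqrt{-107}\right)} = \frac{1}{- \frac{36886}{70943} - \left(35 + 584 i \sqrt{107}\right)} = \frac{1}{- \frac{2519891}{70943} - 584 i \sqrt{107}}$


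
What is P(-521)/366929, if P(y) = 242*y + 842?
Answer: -125240/366929 ≈ -0.34132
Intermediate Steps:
P(y) = 842 + 242*y
P(-521)/366929 = (842 + 242*(-521))/366929 = (842 - 126082)*(1/366929) = -125240*1/366929 = -125240/366929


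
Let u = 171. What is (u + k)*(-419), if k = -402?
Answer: 96789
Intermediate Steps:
(u + k)*(-419) = (171 - 402)*(-419) = -231*(-419) = 96789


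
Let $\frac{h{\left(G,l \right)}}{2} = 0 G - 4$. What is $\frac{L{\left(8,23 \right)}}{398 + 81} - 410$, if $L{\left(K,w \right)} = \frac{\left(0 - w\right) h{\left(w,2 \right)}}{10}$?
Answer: $- \frac{981858}{2395} \approx -409.96$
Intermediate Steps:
$h{\left(G,l \right)} = -8$ ($h{\left(G,l \right)} = 2 \left(0 G - 4\right) = 2 \left(0 - 4\right) = 2 \left(-4\right) = -8$)
$L{\left(K,w \right)} = \frac{4 w}{5}$ ($L{\left(K,w \right)} = \frac{\left(0 - w\right) \left(-8\right)}{10} = - w \left(-8\right) \frac{1}{10} = 8 w \frac{1}{10} = \frac{4 w}{5}$)
$\frac{L{\left(8,23 \right)}}{398 + 81} - 410 = \frac{\frac{4}{5} \cdot 23}{398 + 81} - 410 = \frac{92}{5 \cdot 479} - 410 = \frac{92}{5} \cdot \frac{1}{479} - 410 = \frac{92}{2395} - 410 = - \frac{981858}{2395}$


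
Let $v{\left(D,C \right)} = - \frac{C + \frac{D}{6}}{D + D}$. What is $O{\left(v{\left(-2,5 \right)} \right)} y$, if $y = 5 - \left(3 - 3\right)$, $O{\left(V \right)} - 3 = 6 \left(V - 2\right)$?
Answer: $-10$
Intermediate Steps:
$v{\left(D,C \right)} = - \frac{C + \frac{D}{6}}{2 D}$ ($v{\left(D,C \right)} = - \frac{C + D \frac{1}{6}}{2 D} = - \left(C + \frac{D}{6}\right) \frac{1}{2 D} = - \frac{C + \frac{D}{6}}{2 D}$)
$O{\left(V \right)} = -9 + 6 V$ ($O{\left(V \right)} = 3 + 6 \left(V - 2\right) = 3 + 6 \left(-2 + V\right) = 3 + \left(-12 + 6 V\right) = -9 + 6 V$)
$y = 5$ ($y = 5 - 0 = 5 + 0 = 5$)
$O{\left(v{\left(-2,5 \right)} \right)} y = \left(-9 + 6 \frac{\left(-1\right) \left(-2\right) - 30}{12 \left(-2\right)}\right) 5 = \left(-9 + 6 \cdot \frac{1}{12} \left(- \frac{1}{2}\right) \left(2 - 30\right)\right) 5 = \left(-9 + 6 \cdot \frac{1}{12} \left(- \frac{1}{2}\right) \left(-28\right)\right) 5 = \left(-9 + 6 \cdot \frac{7}{6}\right) 5 = \left(-9 + 7\right) 5 = \left(-2\right) 5 = -10$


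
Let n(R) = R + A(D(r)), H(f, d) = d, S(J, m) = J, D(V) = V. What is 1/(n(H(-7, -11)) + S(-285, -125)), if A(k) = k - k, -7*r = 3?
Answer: -1/296 ≈ -0.0033784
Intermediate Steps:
r = -3/7 (r = -⅐*3 = -3/7 ≈ -0.42857)
A(k) = 0
n(R) = R (n(R) = R + 0 = R)
1/(n(H(-7, -11)) + S(-285, -125)) = 1/(-11 - 285) = 1/(-296) = -1/296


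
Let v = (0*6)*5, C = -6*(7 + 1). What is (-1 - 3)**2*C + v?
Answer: -768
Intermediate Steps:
C = -48 (C = -6*8 = -48)
v = 0 (v = 0*5 = 0)
(-1 - 3)**2*C + v = (-1 - 3)**2*(-48) + 0 = (-4)**2*(-48) + 0 = 16*(-48) + 0 = -768 + 0 = -768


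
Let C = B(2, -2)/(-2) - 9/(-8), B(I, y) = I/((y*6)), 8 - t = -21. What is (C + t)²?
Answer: 525625/576 ≈ 912.54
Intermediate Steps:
t = 29 (t = 8 - 1*(-21) = 8 + 21 = 29)
B(I, y) = I/(6*y) (B(I, y) = I/((6*y)) = I*(1/(6*y)) = I/(6*y))
C = 29/24 (C = ((⅙)*2/(-2))/(-2) - 9/(-8) = ((⅙)*2*(-½))*(-½) - 9*(-⅛) = -⅙*(-½) + 9/8 = 1/12 + 9/8 = 29/24 ≈ 1.2083)
(C + t)² = (29/24 + 29)² = (725/24)² = 525625/576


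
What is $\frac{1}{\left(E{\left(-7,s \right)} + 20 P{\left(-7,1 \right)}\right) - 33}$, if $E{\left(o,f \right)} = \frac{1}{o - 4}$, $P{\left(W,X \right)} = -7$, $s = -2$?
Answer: $- \frac{11}{1904} \approx -0.0057773$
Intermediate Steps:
$E{\left(o,f \right)} = \frac{1}{-4 + o}$
$\frac{1}{\left(E{\left(-7,s \right)} + 20 P{\left(-7,1 \right)}\right) - 33} = \frac{1}{\left(\frac{1}{-4 - 7} + 20 \left(-7\right)\right) - 33} = \frac{1}{\left(\frac{1}{-11} - 140\right) - 33} = \frac{1}{\left(- \frac{1}{11} - 140\right) - 33} = \frac{1}{- \frac{1541}{11} - 33} = \frac{1}{- \frac{1904}{11}} = - \frac{11}{1904}$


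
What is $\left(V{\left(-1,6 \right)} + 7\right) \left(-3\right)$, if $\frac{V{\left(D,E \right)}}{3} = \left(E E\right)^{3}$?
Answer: $-419925$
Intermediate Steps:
$V{\left(D,E \right)} = 3 E^{6}$ ($V{\left(D,E \right)} = 3 \left(E E\right)^{3} = 3 \left(E^{2}\right)^{3} = 3 E^{6}$)
$\left(V{\left(-1,6 \right)} + 7\right) \left(-3\right) = \left(3 \cdot 6^{6} + 7\right) \left(-3\right) = \left(3 \cdot 46656 + 7\right) \left(-3\right) = \left(139968 + 7\right) \left(-3\right) = 139975 \left(-3\right) = -419925$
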